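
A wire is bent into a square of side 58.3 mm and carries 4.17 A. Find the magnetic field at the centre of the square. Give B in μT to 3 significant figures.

Each side is a finite straight segment at perpendicular distance d = a/(2 tan(π/4)) = 0.02915 m from the centre, with end-angles ±π/4.
One side contributes B₁ = (μ₀I/4πd)·2 sin(π/4) = 2.02×10⁻⁵ T.
All 4 sides add in the same direction: B = 4 × 2.02×10⁻⁵ = 8.09×10⁻⁵ T.

B ≈ 80.9 μT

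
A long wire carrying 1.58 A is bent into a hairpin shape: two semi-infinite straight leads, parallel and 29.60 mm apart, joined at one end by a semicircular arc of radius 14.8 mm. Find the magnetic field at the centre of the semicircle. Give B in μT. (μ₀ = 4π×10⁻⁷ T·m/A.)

B ≈ 54.9 μT

The semicircular arc contributes B_arc = μ₀I·π/(4πR) = μ₀I/(4R) = 3.35×10⁻⁵ T.
Each semi-infinite lead is at perpendicular distance R = 0.0148 m from the centre, with the perpendicular foot at its near end, so it contributes μ₀I/(4πR); both point the same way, together 2.14×10⁻⁵ T.
Arc and leads all point the same direction: B = 3.35×10⁻⁵ + 2.14×10⁻⁵ = 5.49×10⁻⁵ T.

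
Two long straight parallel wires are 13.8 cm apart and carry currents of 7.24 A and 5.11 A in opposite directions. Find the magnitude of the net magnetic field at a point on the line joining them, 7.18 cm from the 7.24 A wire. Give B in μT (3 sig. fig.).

B ≈ 35.6 μT

Each long wire gives B = μ₀I/(2πd). Distances are d₁ = 0.0718 m and d₂ = 0.0662 m.
B₁ = 2.02×10⁻⁵ T, B₂ = 1.54×10⁻⁵ T.
Between antiparallel currents both contributions point the same way, so they add. B = B₁ + B₂ = 2.02×10⁻⁵ + 1.54×10⁻⁵ = 3.56×10⁻⁵ T.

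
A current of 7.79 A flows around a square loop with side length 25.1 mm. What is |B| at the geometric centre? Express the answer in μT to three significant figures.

Each side is a finite straight segment at perpendicular distance d = a/(2 tan(π/4)) = 0.01255 m from the centre, with end-angles ±π/4.
One side contributes B₁ = (μ₀I/4πd)·2 sin(π/4) = 8.78×10⁻⁵ T.
All 4 sides add in the same direction: B = 4 × 8.78×10⁻⁵ = 3.51×10⁻⁴ T.

B ≈ 351 μT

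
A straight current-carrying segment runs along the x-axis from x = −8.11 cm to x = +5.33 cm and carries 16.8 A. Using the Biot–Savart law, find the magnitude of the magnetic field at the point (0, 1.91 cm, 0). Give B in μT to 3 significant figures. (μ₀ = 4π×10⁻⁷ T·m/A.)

B ≈ 168 μT

For a finite straight segment, B = (μ₀I/4πd)(sinθ₁ + sinθ₂), where θ₁, θ₂ are the angles from the perpendicular to each end.
The perpendicular distance is d = 0.0191 m; the end-offsets along the wire are a = 0.0811 m and b = 0.0533 m.
sinθ₁ = 0.0811/√(0.0811²+0.0191²) = 0.9734; sinθ₂ = 0.0533/√(0.0533²+0.0191²) = 0.9414.
B = (4π×10⁻⁷ × 16.8) / (4π × 0.0191) × (0.9734 + 0.9414) = 1.68×10⁻⁴ T.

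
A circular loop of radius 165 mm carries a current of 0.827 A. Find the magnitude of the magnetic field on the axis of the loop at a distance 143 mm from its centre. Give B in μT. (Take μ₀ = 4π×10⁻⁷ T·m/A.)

On the axis of a circular loop, B = μ₀IR² / [2(R²+z²)^(3/2)].
R² + z² = (0.165)² + (0.143)² = 0.04767 m², and (R²+z²)^(3/2) = 1.04×10⁻² m³.
B = (4π×10⁻⁷ × 0.827 × 0.02723) / (2 × 1.04×10⁻²) = 1.36×10⁻⁶ T.

B ≈ 1.36 μT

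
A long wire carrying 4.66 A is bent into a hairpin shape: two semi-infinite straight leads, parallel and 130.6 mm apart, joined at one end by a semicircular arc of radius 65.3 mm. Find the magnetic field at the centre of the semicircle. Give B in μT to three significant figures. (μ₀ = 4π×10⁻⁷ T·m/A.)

The semicircular arc contributes B_arc = μ₀I·π/(4πR) = μ₀I/(4R) = 2.24×10⁻⁵ T.
Each semi-infinite lead is at perpendicular distance R = 0.0653 m from the centre, with the perpendicular foot at its near end, so it contributes μ₀I/(4πR); both point the same way, together 1.43×10⁻⁵ T.
Arc and leads all point the same direction: B = 2.24×10⁻⁵ + 1.43×10⁻⁵ = 3.67×10⁻⁵ T.

B ≈ 36.7 μT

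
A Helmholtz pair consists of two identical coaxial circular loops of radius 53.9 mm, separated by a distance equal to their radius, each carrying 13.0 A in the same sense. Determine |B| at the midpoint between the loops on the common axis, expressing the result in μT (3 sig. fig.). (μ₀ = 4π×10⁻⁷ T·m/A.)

Each loop contributes B = μ₀IR²/[2(R²+z²)^(3/2)] on the axis, with z measured from that loop.
Loop 1 (z = 0.02695 m): B₁ = 1.08×10⁻⁴ T. Loop 2 (z = 0.02695 m): B₂ = 1.08×10⁻⁴ T.
The fields add: B = B₁ + B₂ = 2.17×10⁻⁴ T.

B ≈ 217 μT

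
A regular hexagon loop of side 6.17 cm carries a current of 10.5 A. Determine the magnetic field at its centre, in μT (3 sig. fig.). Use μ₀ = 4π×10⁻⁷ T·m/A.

Each side is a finite straight segment at perpendicular distance d = a/(2 tan(π/6)) = 0.05343 m from the centre, with end-angles ±π/6.
One side contributes B₁ = (μ₀I/4πd)·2 sin(π/6) = 1.97×10⁻⁵ T.
All 6 sides add in the same direction: B = 6 × 1.97×10⁻⁵ = 1.18×10⁻⁴ T.

B ≈ 118 μT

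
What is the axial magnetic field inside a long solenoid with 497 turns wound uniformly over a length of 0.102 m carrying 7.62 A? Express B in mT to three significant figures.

Inside a long solenoid, B = μ₀nI with n = 4873 turns/m.
B = 4π×10⁻⁷ × 4873 × 7.62 = 4.67×10⁻² T.

B ≈ 46.7 mT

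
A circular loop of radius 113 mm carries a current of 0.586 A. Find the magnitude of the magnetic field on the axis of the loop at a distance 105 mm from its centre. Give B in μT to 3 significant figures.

On the axis of a circular loop, B = μ₀IR² / [2(R²+z²)^(3/2)].
R² + z² = (0.113)² + (0.105)² = 0.02379 m², and (R²+z²)^(3/2) = 3.67×10⁻³ m³.
B = (4π×10⁻⁷ × 0.586 × 0.01277) / (2 × 3.67×10⁻³) = 1.28×10⁻⁶ T.

B ≈ 1.28 μT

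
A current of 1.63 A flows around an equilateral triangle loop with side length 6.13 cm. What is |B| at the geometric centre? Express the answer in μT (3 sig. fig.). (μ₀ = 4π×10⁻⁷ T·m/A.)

B ≈ 47.9 μT

Each side is a finite straight segment at perpendicular distance d = a/(2 tan(π/3)) = 0.0177 m from the centre, with end-angles ±π/3.
One side contributes B₁ = (μ₀I/4πd)·2 sin(π/3) = 1.60×10⁻⁵ T.
All 3 sides add in the same direction: B = 3 × 1.60×10⁻⁵ = 4.79×10⁻⁵ T.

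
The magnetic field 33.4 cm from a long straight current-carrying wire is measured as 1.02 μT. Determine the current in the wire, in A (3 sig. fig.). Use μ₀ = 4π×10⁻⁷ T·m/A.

I ≈ 1.70 A

For a long straight wire B = μ₀I/(2πd), so I = 2πdB/μ₀.
I = 2π × 0.334 × 1.02×10⁻⁶ / (4π×10⁻⁷) = 1.70 A.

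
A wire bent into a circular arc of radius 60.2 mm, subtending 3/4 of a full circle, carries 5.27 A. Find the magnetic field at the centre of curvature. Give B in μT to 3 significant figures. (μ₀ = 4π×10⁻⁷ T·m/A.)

B ≈ 41.3 μT

The Biot–Savart field of a circular arc at its centre is B = μ₀Iφ/(4πR), with φ = 4.712 rad.
B = (4π×10⁻⁷ × 5.27 × 4.712) / (4π × 0.0602) = 4.13×10⁻⁵ T.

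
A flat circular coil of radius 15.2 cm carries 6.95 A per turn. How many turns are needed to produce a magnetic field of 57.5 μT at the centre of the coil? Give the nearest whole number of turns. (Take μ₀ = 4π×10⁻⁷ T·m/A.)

For an N-turn coil, B = Nμ₀I/(2R). A single turn gives B₁ = 2.87×10⁻⁵ T with R = 0.152 m.
N = B/B₁ = 5.75×10⁻⁵ / 2.87×10⁻⁵ = 2.00.

N = 2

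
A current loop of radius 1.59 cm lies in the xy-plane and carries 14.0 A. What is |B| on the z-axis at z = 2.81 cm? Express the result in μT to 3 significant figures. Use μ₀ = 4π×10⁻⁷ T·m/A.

On the axis of a circular loop, B = μ₀IR² / [2(R²+z²)^(3/2)].
R² + z² = (0.0159)² + (0.0281)² = 0.001042 m², and (R²+z²)^(3/2) = 3.37×10⁻⁵ m³.
B = (4π×10⁻⁷ × 14.0 × 0.0002528) / (2 × 3.37×10⁻⁵) = 6.61×10⁻⁵ T.

B ≈ 66.1 μT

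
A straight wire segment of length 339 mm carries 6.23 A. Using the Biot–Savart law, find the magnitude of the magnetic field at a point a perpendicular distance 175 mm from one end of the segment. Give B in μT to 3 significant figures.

For a finite straight segment, B = (μ₀I/4πd)(sinθ₁ + sinθ₂), where θ₁, θ₂ are the angles from the perpendicular to each end.
The perpendicular foot is at one end, so the two end-offsets along the wire are 0 and L = 0.339 m.
sinθ₁ = 0/√(0²+0.175²) = 0.0000; sinθ₂ = 0.339/√(0.339²+0.175²) = 0.8886.
B = (4π×10⁻⁷ × 6.23) / (4π × 0.175) × (0.0000 + 0.8886) = 3.16×10⁻⁶ T.

B ≈ 3.16 μT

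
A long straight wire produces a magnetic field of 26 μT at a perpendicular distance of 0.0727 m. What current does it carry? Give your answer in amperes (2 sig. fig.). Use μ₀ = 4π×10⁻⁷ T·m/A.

For a long straight wire B = μ₀I/(2πd), so I = 2πdB/μ₀.
I = 2π × 0.0727 × 2.60×10⁻⁵ / (4π×10⁻⁷) = 9.45 A.

I ≈ 9.5 A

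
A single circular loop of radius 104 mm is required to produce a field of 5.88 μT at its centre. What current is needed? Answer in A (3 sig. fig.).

At the centre of a circular loop B = μ₀I/(2R), so I = 2RB/μ₀.
With R = 0.104 m, I = 2 × 0.104 × 5.88×10⁻⁶ / (4π×10⁻⁷) = 0.973 A.

I ≈ 0.973 A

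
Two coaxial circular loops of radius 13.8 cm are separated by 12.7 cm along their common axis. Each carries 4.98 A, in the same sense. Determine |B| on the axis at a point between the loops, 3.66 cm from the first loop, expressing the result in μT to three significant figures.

Each loop contributes B = μ₀IR²/[2(R²+z²)^(3/2)] on the axis, with z measured from that loop.
Loop 1 (z = 0.0366 m): B₁ = 2.05×10⁻⁵ T. Loop 2 (z = 0.0904 m): B₂ = 1.33×10⁻⁵ T.
The fields add: B = B₁ + B₂ = 3.37×10⁻⁵ T.

B ≈ 33.7 μT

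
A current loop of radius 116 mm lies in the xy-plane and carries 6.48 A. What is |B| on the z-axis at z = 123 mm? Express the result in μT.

On the axis of a circular loop, B = μ₀IR² / [2(R²+z²)^(3/2)].
R² + z² = (0.116)² + (0.123)² = 0.02858 m², and (R²+z²)^(3/2) = 4.83×10⁻³ m³.
B = (4π×10⁻⁷ × 6.48 × 0.01346) / (2 × 4.83×10⁻³) = 1.13×10⁻⁵ T.

B ≈ 11.3 μT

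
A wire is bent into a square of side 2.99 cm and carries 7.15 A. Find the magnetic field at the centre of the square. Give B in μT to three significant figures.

B ≈ 271 μT

Each side is a finite straight segment at perpendicular distance d = a/(2 tan(π/4)) = 0.01495 m from the centre, with end-angles ±π/4.
One side contributes B₁ = (μ₀I/4πd)·2 sin(π/4) = 6.76×10⁻⁵ T.
All 4 sides add in the same direction: B = 4 × 6.76×10⁻⁵ = 2.71×10⁻⁴ T.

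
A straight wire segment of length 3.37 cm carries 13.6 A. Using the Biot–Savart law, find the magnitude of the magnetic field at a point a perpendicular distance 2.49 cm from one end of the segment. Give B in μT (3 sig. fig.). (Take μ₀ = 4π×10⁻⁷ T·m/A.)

For a finite straight segment, B = (μ₀I/4πd)(sinθ₁ + sinθ₂), where θ₁, θ₂ are the angles from the perpendicular to each end.
The perpendicular foot is at one end, so the two end-offsets along the wire are 0 and L = 0.0337 m.
sinθ₁ = 0/√(0²+0.0249²) = 0.0000; sinθ₂ = 0.0337/√(0.0337²+0.0249²) = 0.8043.
B = (4π×10⁻⁷ × 13.6) / (4π × 0.0249) × (0.0000 + 0.8043) = 4.39×10⁻⁵ T.

B ≈ 43.9 μT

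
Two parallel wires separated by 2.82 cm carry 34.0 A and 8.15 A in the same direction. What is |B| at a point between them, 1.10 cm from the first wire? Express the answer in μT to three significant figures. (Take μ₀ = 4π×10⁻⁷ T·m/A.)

Each long wire gives B = μ₀I/(2πd). Distances are d₁ = 0.011 m and d₂ = 0.0172 m.
B₁ = 6.18×10⁻⁴ T, B₂ = 9.48×10⁻⁵ T.
Between parallel currents the two contributions point in opposite directions, so they subtract. B = |B₁ − B₂| = |6.18×10⁻⁴ − 9.48×10⁻⁵| = 5.23×10⁻⁴ T.

B ≈ 523 μT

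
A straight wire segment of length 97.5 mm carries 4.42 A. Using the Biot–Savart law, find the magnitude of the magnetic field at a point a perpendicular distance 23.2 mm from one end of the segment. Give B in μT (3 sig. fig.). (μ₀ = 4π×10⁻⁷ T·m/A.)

B ≈ 18.5 μT

For a finite straight segment, B = (μ₀I/4πd)(sinθ₁ + sinθ₂), where θ₁, θ₂ are the angles from the perpendicular to each end.
The perpendicular foot is at one end, so the two end-offsets along the wire are 0 and L = 0.0975 m.
sinθ₁ = 0/√(0²+0.0232²) = 0.0000; sinθ₂ = 0.0975/√(0.0975²+0.0232²) = 0.9728.
B = (4π×10⁻⁷ × 4.42) / (4π × 0.0232) × (0.0000 + 0.9728) = 1.85×10⁻⁵ T.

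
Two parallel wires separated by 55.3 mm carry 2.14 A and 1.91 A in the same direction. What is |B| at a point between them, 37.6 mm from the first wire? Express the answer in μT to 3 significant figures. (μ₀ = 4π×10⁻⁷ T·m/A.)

B ≈ 10.2 μT

Each long wire gives B = μ₀I/(2πd). Distances are d₁ = 0.0376 m and d₂ = 0.0177 m.
B₁ = 1.14×10⁻⁵ T, B₂ = 2.16×10⁻⁵ T.
Between parallel currents the two contributions point in opposite directions, so they subtract. B = |B₁ − B₂| = |1.14×10⁻⁵ − 2.16×10⁻⁵| = 1.02×10⁻⁵ T.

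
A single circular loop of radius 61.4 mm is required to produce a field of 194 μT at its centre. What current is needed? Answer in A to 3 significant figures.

I ≈ 19.0 A

At the centre of a circular loop B = μ₀I/(2R), so I = 2RB/μ₀.
With R = 0.0614 m, I = 2 × 0.0614 × 1.94×10⁻⁴ / (4π×10⁻⁷) = 19.0 A.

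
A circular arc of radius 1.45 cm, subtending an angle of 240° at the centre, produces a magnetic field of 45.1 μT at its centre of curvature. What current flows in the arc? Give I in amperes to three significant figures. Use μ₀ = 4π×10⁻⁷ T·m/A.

I ≈ 1.56 A

For a circular arc, B = μ₀Iφ/(4πR) with φ in radians; here φ = 4.189 rad.
So I = 4πRB/(μ₀φ) = 4π × 0.0145 × 4.51×10⁻⁵ / (4π×10⁻⁷ × 4.189) = 1.56 A.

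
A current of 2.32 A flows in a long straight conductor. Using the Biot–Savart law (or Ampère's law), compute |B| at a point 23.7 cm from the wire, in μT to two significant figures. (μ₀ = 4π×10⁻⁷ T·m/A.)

B ≈ 2.0 μT

For an infinitely long straight wire, B = μ₀I/(2πd).
B = (4π×10⁻⁷ × 2.32) / (2π × 0.237) = 1.96×10⁻⁶ T.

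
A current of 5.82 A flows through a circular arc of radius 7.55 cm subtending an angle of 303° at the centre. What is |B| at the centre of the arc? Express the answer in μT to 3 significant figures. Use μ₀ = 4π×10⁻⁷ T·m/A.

B ≈ 40.8 μT

The Biot–Savart field of a circular arc at its centre is B = μ₀Iφ/(4πR), with φ = 5.288 rad.
B = (4π×10⁻⁷ × 5.82 × 5.288) / (4π × 0.0755) = 4.08×10⁻⁵ T.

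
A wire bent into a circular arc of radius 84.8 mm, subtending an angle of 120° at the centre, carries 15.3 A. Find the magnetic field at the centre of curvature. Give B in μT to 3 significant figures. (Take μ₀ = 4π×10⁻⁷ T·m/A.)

B ≈ 37.8 μT

The Biot–Savart field of a circular arc at its centre is B = μ₀Iφ/(4πR), with φ = 2.094 rad.
B = (4π×10⁻⁷ × 15.3 × 2.094) / (4π × 0.0848) = 3.78×10⁻⁵ T.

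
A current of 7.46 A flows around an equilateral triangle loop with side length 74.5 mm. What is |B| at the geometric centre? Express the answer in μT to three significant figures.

Each side is a finite straight segment at perpendicular distance d = a/(2 tan(π/3)) = 0.02151 m from the centre, with end-angles ±π/3.
One side contributes B₁ = (μ₀I/4πd)·2 sin(π/3) = 6.01×10⁻⁵ T.
All 3 sides add in the same direction: B = 3 × 6.01×10⁻⁵ = 1.80×10⁻⁴ T.

B ≈ 180 μT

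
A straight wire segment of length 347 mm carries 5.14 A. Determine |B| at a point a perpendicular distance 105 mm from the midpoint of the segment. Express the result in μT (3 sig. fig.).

For a finite straight segment, B = (μ₀I/4πd)(sinθ₁ + sinθ₂), where θ₁, θ₂ are the angles from the perpendicular to each end.
The perpendicular from the point meets the wire at its midpoint, so each end is L/2 = 0.1735 m away along the wire.
sinθ₁ = 0.1735/√(0.1735²+0.105²) = 0.8555; sinθ₂ = 0.1735/√(0.1735²+0.105²) = 0.8555.
B = (4π×10⁻⁷ × 5.14) / (4π × 0.105) × (0.8555 + 0.8555) = 8.38×10⁻⁶ T.

B ≈ 8.38 μT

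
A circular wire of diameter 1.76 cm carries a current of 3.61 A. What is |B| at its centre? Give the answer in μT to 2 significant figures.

At the centre of a circular loop the Biot–Savart law gives B = μ₀I/(2R) (so R = 0.0088 m).
B = (4π×10⁻⁷ × 3.61) / (2 × 0.0088) = 2.58×10⁻⁴ T.

B ≈ 260 μT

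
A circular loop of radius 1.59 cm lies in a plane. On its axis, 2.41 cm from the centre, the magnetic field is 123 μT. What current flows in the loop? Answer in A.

I ≈ 18.6 A

On the axis of a loop, B = μ₀IR²/[2(R²+z²)^(3/2)], so I = 2B(R²+z²)^(3/2)/(μ₀R²).
R² + z² = 0.0002528 + 0.0005808 = 0.0008336 m²; raised to 3/2 gives 2.41×10⁻⁵ m³.
I = 2 × 1.23×10⁻⁴ × 2.41×10⁻⁵ / (1.26×10⁻⁶ × 0.0002528) = 18.6 A.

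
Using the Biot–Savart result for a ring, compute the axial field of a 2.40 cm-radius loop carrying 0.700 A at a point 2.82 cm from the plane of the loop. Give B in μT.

B ≈ 4.99 μT

On the axis of a circular loop, B = μ₀IR² / [2(R²+z²)^(3/2)].
R² + z² = (0.024)² + (0.0282)² = 0.001371 m², and (R²+z²)^(3/2) = 5.08×10⁻⁵ m³.
B = (4π×10⁻⁷ × 0.700 × 0.000576) / (2 × 5.08×10⁻⁵) = 4.99×10⁻⁶ T.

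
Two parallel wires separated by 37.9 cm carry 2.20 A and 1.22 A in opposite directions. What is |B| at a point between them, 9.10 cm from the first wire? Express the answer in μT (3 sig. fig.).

B ≈ 5.68 μT

Each long wire gives B = μ₀I/(2πd). Distances are d₁ = 0.091 m and d₂ = 0.288 m.
B₁ = 4.84×10⁻⁶ T, B₂ = 8.47×10⁻⁷ T.
Between antiparallel currents both contributions point the same way, so they add. B = B₁ + B₂ = 4.84×10⁻⁶ + 8.47×10⁻⁷ = 5.68×10⁻⁶ T.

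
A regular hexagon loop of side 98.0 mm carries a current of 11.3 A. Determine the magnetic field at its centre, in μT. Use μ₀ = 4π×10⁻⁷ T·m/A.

B ≈ 79.9 μT

Each side is a finite straight segment at perpendicular distance d = a/(2 tan(π/6)) = 0.08487 m from the centre, with end-angles ±π/6.
One side contributes B₁ = (μ₀I/4πd)·2 sin(π/6) = 1.33×10⁻⁵ T.
All 6 sides add in the same direction: B = 6 × 1.33×10⁻⁵ = 7.99×10⁻⁵ T.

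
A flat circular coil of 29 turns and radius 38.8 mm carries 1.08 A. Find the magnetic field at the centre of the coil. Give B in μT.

B ≈ 507 μT

For an N-turn flat coil, B = Nμ₀I/(2R) with R = 0.0388 m.
B = 29 × 1.75×10⁻⁵ T = 5.07×10⁻⁴ T.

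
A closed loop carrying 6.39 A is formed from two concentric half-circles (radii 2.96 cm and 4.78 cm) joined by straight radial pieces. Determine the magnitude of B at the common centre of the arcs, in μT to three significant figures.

The radial connectors point toward the centre, so dl × r̂ = 0 and they contribute nothing.
Each semicircle gives μ₀I/(4R): inner arc 6.78×10⁻⁵ T, outer arc 4.20×10⁻⁵ T.
The two arcs carry current in opposite angular senses, so their fields oppose: B = |6.78×10⁻⁵ − 4.20×10⁻⁵| = 2.58×10⁻⁵ T.

B ≈ 25.8 μT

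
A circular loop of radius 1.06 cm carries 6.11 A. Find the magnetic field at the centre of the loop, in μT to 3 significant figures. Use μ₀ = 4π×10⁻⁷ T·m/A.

At the centre of a circular loop the Biot–Savart law gives B = μ₀I/(2R).
B = (4π×10⁻⁷ × 6.11) / (2 × 0.0106) = 3.62×10⁻⁴ T.

B ≈ 362 μT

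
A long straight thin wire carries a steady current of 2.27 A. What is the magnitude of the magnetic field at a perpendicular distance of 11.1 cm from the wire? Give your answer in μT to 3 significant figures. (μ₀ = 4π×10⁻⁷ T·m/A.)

For an infinitely long straight wire, B = μ₀I/(2πd).
B = (4π×10⁻⁷ × 2.27) / (2π × 0.111) = 4.09×10⁻⁶ T.

B ≈ 4.09 μT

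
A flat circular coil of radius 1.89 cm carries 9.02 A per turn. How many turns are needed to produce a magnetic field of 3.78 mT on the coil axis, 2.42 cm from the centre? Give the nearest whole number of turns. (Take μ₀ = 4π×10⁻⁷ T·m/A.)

N = 54

For an N-turn coil, B = Nμ₀IR²/[2(R²+z²)^(3/2)]. A single turn gives B₁ = 6.99×10⁻⁵ T with R = 0.0189 m, z = 0.0242 m.
N = B/B₁ = 3.78×10⁻³ / 6.99×10⁻⁵ = 54.06.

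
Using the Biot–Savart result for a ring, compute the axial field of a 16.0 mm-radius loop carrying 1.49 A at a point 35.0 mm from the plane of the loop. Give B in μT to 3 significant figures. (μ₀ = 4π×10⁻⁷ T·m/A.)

B ≈ 4.21 μT

On the axis of a circular loop, B = μ₀IR² / [2(R²+z²)^(3/2)].
R² + z² = (0.016)² + (0.035)² = 0.001481 m², and (R²+z²)^(3/2) = 5.70×10⁻⁵ m³.
B = (4π×10⁻⁷ × 1.49 × 0.000256) / (2 × 5.70×10⁻⁵) = 4.21×10⁻⁶ T.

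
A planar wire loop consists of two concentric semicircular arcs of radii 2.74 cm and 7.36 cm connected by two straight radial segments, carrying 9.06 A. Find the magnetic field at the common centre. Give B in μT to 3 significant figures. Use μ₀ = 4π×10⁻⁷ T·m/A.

The radial connectors point toward the centre, so dl × r̂ = 0 and they contribute nothing.
Each semicircle gives μ₀I/(4R): inner arc 1.04×10⁻⁴ T, outer arc 3.87×10⁻⁵ T.
The two arcs carry current in opposite angular senses, so their fields oppose: B = |1.04×10⁻⁴ − 3.87×10⁻⁵| = 6.52×10⁻⁵ T.

B ≈ 65.2 μT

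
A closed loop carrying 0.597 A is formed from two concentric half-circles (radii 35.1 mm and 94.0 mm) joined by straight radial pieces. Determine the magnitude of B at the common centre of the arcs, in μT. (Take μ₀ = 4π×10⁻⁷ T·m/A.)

B ≈ 3.35 μT

The radial connectors point toward the centre, so dl × r̂ = 0 and they contribute nothing.
Each semicircle gives μ₀I/(4R): inner arc 5.34×10⁻⁶ T, outer arc 2.00×10⁻⁶ T.
The two arcs carry current in opposite angular senses, so their fields oppose: B = |5.34×10⁻⁶ − 2.00×10⁻⁶| = 3.35×10⁻⁶ T.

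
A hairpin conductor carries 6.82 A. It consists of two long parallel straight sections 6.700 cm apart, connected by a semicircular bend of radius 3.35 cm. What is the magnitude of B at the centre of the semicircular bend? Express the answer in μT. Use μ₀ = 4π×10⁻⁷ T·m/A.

B ≈ 105 μT

The semicircular arc contributes B_arc = μ₀I·π/(4πR) = μ₀I/(4R) = 6.40×10⁻⁵ T.
Each semi-infinite lead is at perpendicular distance R = 0.0335 m from the centre, with the perpendicular foot at its near end, so it contributes μ₀I/(4πR); both point the same way, together 4.07×10⁻⁵ T.
Arc and leads all point the same direction: B = 6.40×10⁻⁵ + 4.07×10⁻⁵ = 1.05×10⁻⁴ T.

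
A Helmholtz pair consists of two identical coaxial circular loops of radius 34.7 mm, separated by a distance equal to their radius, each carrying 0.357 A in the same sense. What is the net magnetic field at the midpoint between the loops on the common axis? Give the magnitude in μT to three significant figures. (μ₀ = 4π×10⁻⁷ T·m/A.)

Each loop contributes B = μ₀IR²/[2(R²+z²)^(3/2)] on the axis, with z measured from that loop.
Loop 1 (z = 0.01735 m): B₁ = 4.63×10⁻⁶ T. Loop 2 (z = 0.01735 m): B₂ = 4.63×10⁻⁶ T.
The fields add: B = B₁ + B₂ = 9.25×10⁻⁶ T.

B ≈ 9.25 μT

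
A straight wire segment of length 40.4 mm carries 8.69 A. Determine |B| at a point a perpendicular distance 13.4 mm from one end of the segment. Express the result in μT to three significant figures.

For a finite straight segment, B = (μ₀I/4πd)(sinθ₁ + sinθ₂), where θ₁, θ₂ are the angles from the perpendicular to each end.
The perpendicular foot is at one end, so the two end-offsets along the wire are 0 and L = 0.0404 m.
sinθ₁ = 0/√(0²+0.0134²) = 0.0000; sinθ₂ = 0.0404/√(0.0404²+0.0134²) = 0.9492.
B = (4π×10⁻⁷ × 8.69) / (4π × 0.0134) × (0.0000 + 0.9492) = 6.16×10⁻⁵ T.

B ≈ 61.6 μT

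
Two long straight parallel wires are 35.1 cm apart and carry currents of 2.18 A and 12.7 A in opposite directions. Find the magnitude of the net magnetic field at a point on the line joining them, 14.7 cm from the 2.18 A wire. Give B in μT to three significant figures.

B ≈ 15.4 μT

Each long wire gives B = μ₀I/(2πd). Distances are d₁ = 0.147 m and d₂ = 0.204 m.
B₁ = 2.97×10⁻⁶ T, B₂ = 1.25×10⁻⁵ T.
Between antiparallel currents both contributions point the same way, so they add. B = B₁ + B₂ = 2.97×10⁻⁶ + 1.25×10⁻⁵ = 1.54×10⁻⁵ T.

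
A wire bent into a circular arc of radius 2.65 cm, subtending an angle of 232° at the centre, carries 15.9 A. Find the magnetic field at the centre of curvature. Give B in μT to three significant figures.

B ≈ 243 μT

The Biot–Savart field of a circular arc at its centre is B = μ₀Iφ/(4πR), with φ = 4.049 rad.
B = (4π×10⁻⁷ × 15.9 × 4.049) / (4π × 0.0265) = 2.43×10⁻⁴ T.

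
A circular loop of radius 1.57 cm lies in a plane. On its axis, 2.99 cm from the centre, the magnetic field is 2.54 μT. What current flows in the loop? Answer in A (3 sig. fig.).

I ≈ 0.632 A

On the axis of a loop, B = μ₀IR²/[2(R²+z²)^(3/2)], so I = 2B(R²+z²)^(3/2)/(μ₀R²).
R² + z² = 0.0002465 + 0.000894 = 0.001141 m²; raised to 3/2 gives 3.85×10⁻⁵ m³.
I = 2 × 2.54×10⁻⁶ × 3.85×10⁻⁵ / (1.26×10⁻⁶ × 0.0002465) = 0.632 A.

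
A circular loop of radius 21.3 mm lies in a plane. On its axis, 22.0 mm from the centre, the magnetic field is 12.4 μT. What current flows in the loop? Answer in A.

On the axis of a loop, B = μ₀IR²/[2(R²+z²)^(3/2)], so I = 2B(R²+z²)^(3/2)/(μ₀R²).
R² + z² = 0.0004537 + 0.000484 = 0.0009377 m²; raised to 3/2 gives 2.87×10⁻⁵ m³.
I = 2 × 1.24×10⁻⁵ × 2.87×10⁻⁵ / (1.26×10⁻⁶ × 0.0004537) = 1.25 A.

I ≈ 1.25 A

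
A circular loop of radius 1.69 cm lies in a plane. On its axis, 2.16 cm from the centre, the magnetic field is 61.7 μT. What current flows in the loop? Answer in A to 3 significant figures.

On the axis of a loop, B = μ₀IR²/[2(R²+z²)^(3/2)], so I = 2B(R²+z²)^(3/2)/(μ₀R²).
R² + z² = 0.0002856 + 0.0004666 = 0.0007522 m²; raised to 3/2 gives 2.06×10⁻⁵ m³.
I = 2 × 6.17×10⁻⁵ × 2.06×10⁻⁵ / (1.26×10⁻⁶ × 0.0002856) = 7.09 A.

I ≈ 7.09 A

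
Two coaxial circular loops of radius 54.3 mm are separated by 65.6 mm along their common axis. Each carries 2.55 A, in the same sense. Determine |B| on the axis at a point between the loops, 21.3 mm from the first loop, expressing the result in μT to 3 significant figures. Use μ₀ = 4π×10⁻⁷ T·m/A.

Each loop contributes B = μ₀IR²/[2(R²+z²)^(3/2)] on the axis, with z measured from that loop.
Loop 1 (z = 0.0213 m): B₁ = 2.38×10⁻⁵ T. Loop 2 (z = 0.0443 m): B₂ = 1.37×10⁻⁵ T.
The fields add: B = B₁ + B₂ = 3.75×10⁻⁵ T.

B ≈ 37.5 μT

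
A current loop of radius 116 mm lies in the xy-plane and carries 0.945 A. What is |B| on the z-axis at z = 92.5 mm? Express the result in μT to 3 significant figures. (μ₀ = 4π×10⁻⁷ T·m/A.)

On the axis of a circular loop, B = μ₀IR² / [2(R²+z²)^(3/2)].
R² + z² = (0.116)² + (0.0925)² = 0.02201 m², and (R²+z²)^(3/2) = 3.27×10⁻³ m³.
B = (4π×10⁻⁷ × 0.945 × 0.01346) / (2 × 3.27×10⁻³) = 2.45×10⁻⁶ T.

B ≈ 2.45 μT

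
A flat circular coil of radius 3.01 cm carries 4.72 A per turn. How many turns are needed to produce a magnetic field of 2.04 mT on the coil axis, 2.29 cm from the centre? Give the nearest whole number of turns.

For an N-turn coil, B = Nμ₀IR²/[2(R²+z²)^(3/2)]. A single turn gives B₁ = 4.97×10⁻⁵ T with R = 0.0301 m, z = 0.0229 m.
N = B/B₁ = 2.04×10⁻³ / 4.97×10⁻⁵ = 41.07.

N = 41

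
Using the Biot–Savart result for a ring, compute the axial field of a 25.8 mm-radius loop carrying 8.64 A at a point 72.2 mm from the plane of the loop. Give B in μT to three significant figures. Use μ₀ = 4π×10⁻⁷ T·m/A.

B ≈ 8.02 μT

On the axis of a circular loop, B = μ₀IR² / [2(R²+z²)^(3/2)].
R² + z² = (0.0258)² + (0.0722)² = 0.005878 m², and (R²+z²)^(3/2) = 4.51×10⁻⁴ m³.
B = (4π×10⁻⁷ × 8.64 × 0.0006656) / (2 × 4.51×10⁻⁴) = 8.02×10⁻⁶ T.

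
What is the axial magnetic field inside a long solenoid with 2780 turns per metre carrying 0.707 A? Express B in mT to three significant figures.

Inside a long solenoid, B = μ₀nI with n = 2780 turns/m.
B = 4π×10⁻⁷ × 2780 × 0.707 = 2.47×10⁻³ T.

B ≈ 2.47 mT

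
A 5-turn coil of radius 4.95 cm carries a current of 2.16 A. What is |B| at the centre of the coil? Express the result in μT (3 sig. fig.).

For an N-turn flat coil, B = Nμ₀I/(2R) with R = 0.0495 m.
B = 5 × 2.74×10⁻⁵ T = 1.37×10⁻⁴ T.

B ≈ 137 μT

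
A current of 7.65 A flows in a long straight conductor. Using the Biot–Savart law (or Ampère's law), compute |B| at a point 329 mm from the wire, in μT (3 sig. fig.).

B ≈ 4.65 μT

For an infinitely long straight wire, B = μ₀I/(2πd).
B = (4π×10⁻⁷ × 7.65) / (2π × 0.329) = 4.65×10⁻⁶ T.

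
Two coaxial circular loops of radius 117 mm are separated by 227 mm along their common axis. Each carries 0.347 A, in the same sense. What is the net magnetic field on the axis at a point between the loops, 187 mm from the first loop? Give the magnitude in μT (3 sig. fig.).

Each loop contributes B = μ₀IR²/[2(R²+z²)^(3/2)] on the axis, with z measured from that loop.
Loop 1 (z = 0.187 m): B₁ = 2.78×10⁻⁷ T. Loop 2 (z = 0.04 m): B₂ = 1.58×10⁻⁶ T.
The fields add: B = B₁ + B₂ = 1.86×10⁻⁶ T.

B ≈ 1.86 μT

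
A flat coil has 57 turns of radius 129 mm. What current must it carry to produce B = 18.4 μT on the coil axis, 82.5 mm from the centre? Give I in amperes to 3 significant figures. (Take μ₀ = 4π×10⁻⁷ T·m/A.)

I ≈ 0.111 A

For an N-turn coil, B = Nμ₀IR²/[2(R²+z²)^(3/2)] with R = 0.129 m, z = 0.0825 m, so I = 2B(R²+z²)^(3/2)/(Nμ₀R²) = 2 × 1.84×10⁻⁵ × 3.59×10⁻³ / (57 × 4π×10⁻⁷ × 0.01664) = 0.111 A.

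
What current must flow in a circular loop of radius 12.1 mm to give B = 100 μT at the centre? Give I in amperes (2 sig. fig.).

I ≈ 1.9 A

At the centre of a circular loop B = μ₀I/(2R), so I = 2RB/μ₀.
With R = 0.0121 m, I = 2 × 0.0121 × 1.00×10⁻⁴ / (4π×10⁻⁷) = 1.93 A.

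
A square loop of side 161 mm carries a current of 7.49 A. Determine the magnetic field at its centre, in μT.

Each side is a finite straight segment at perpendicular distance d = a/(2 tan(π/4)) = 0.0805 m from the centre, with end-angles ±π/4.
One side contributes B₁ = (μ₀I/4πd)·2 sin(π/4) = 1.32×10⁻⁵ T.
All 4 sides add in the same direction: B = 4 × 1.32×10⁻⁵ = 5.26×10⁻⁵ T.

B ≈ 52.6 μT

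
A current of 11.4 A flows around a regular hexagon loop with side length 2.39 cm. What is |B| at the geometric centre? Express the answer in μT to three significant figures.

Each side is a finite straight segment at perpendicular distance d = a/(2 tan(π/6)) = 0.0207 m from the centre, with end-angles ±π/6.
One side contributes B₁ = (μ₀I/4πd)·2 sin(π/6) = 5.51×10⁻⁵ T.
All 6 sides add in the same direction: B = 6 × 5.51×10⁻⁵ = 3.30×10⁻⁴ T.

B ≈ 330 μT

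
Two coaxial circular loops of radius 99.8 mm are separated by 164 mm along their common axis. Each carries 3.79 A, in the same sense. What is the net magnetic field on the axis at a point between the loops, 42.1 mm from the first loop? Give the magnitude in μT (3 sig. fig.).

B ≈ 24.7 μT

Each loop contributes B = μ₀IR²/[2(R²+z²)^(3/2)] on the axis, with z measured from that loop.
Loop 1 (z = 0.0421 m): B₁ = 1.87×10⁻⁵ T. Loop 2 (z = 0.1219 m): B₂ = 6.07×10⁻⁶ T.
The fields add: B = B₁ + B₂ = 2.47×10⁻⁵ T.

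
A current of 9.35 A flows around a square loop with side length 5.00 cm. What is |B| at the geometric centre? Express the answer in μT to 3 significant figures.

B ≈ 212 μT

Each side is a finite straight segment at perpendicular distance d = a/(2 tan(π/4)) = 0.025 m from the centre, with end-angles ±π/4.
One side contributes B₁ = (μ₀I/4πd)·2 sin(π/4) = 5.29×10⁻⁵ T.
All 4 sides add in the same direction: B = 4 × 5.29×10⁻⁵ = 2.12×10⁻⁴ T.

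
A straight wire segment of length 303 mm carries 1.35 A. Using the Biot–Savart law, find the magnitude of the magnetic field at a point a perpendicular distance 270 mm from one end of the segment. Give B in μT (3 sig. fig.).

B ≈ 0.373 μT

For a finite straight segment, B = (μ₀I/4πd)(sinθ₁ + sinθ₂), where θ₁, θ₂ are the angles from the perpendicular to each end.
The perpendicular foot is at one end, so the two end-offsets along the wire are 0 and L = 0.303 m.
sinθ₁ = 0/√(0²+0.27²) = 0.0000; sinθ₂ = 0.303/√(0.303²+0.27²) = 0.7466.
B = (4π×10⁻⁷ × 1.35) / (4π × 0.27) × (0.0000 + 0.7466) = 3.73×10⁻⁷ T.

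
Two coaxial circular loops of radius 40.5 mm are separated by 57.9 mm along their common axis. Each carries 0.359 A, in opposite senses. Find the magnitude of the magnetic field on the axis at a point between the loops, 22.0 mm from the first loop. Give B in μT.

Each loop contributes B = μ₀IR²/[2(R²+z²)^(3/2)] on the axis, with z measured from that loop.
Loop 1 (z = 0.022 m): B₁ = 3.78×10⁻⁶ T. Loop 2 (z = 0.0359 m): B₂ = 2.33×10⁻⁶ T.
The fields oppose: B = |B₁ − B₂| = 1.45×10⁻⁶ T.

B ≈ 1.45 μT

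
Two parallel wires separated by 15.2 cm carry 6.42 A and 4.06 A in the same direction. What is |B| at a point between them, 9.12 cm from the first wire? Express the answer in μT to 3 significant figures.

B ≈ 0.724 μT

Each long wire gives B = μ₀I/(2πd). Distances are d₁ = 0.0912 m and d₂ = 0.0608 m.
B₁ = 1.41×10⁻⁵ T, B₂ = 1.34×10⁻⁵ T.
Between parallel currents the two contributions point in opposite directions, so they subtract. B = |B₁ − B₂| = |1.41×10⁻⁵ − 1.34×10⁻⁵| = 7.24×10⁻⁷ T.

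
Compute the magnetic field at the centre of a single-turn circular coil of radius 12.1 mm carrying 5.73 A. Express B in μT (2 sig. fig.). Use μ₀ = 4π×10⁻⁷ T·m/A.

At the centre of a circular loop the Biot–Savart law gives B = μ₀I/(2R).
B = (4π×10⁻⁷ × 5.73) / (2 × 0.0121) = 2.98×10⁻⁴ T.

B ≈ 300 μT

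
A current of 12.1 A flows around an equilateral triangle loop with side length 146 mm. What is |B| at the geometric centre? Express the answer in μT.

B ≈ 149 μT

Each side is a finite straight segment at perpendicular distance d = a/(2 tan(π/3)) = 0.04215 m from the centre, with end-angles ±π/3.
One side contributes B₁ = (μ₀I/4πd)·2 sin(π/3) = 4.97×10⁻⁵ T.
All 3 sides add in the same direction: B = 3 × 4.97×10⁻⁵ = 1.49×10⁻⁴ T.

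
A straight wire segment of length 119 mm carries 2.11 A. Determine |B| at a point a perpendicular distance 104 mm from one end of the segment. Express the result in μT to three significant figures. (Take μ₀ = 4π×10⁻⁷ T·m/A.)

B ≈ 1.53 μT

For a finite straight segment, B = (μ₀I/4πd)(sinθ₁ + sinθ₂), where θ₁, θ₂ are the angles from the perpendicular to each end.
The perpendicular foot is at one end, so the two end-offsets along the wire are 0 and L = 0.119 m.
sinθ₁ = 0/√(0²+0.104²) = 0.0000; sinθ₂ = 0.119/√(0.119²+0.104²) = 0.7530.
B = (4π×10⁻⁷ × 2.11) / (4π × 0.104) × (0.0000 + 0.7530) = 1.53×10⁻⁶ T.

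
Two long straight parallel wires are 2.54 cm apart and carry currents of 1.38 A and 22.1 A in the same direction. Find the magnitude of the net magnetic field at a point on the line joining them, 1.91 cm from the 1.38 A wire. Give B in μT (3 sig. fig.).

B ≈ 687 μT

Each long wire gives B = μ₀I/(2πd). Distances are d₁ = 0.0191 m and d₂ = 0.0063 m.
B₁ = 1.45×10⁻⁵ T, B₂ = 7.02×10⁻⁴ T.
Between parallel currents the two contributions point in opposite directions, so they subtract. B = |B₁ − B₂| = |1.45×10⁻⁵ − 7.02×10⁻⁴| = 6.87×10⁻⁴ T.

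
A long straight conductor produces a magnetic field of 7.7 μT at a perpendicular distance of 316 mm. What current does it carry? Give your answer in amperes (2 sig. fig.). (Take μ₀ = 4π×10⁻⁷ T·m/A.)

I ≈ 12 A

For a long straight wire B = μ₀I/(2πd), so I = 2πdB/μ₀.
I = 2π × 0.316 × 7.70×10⁻⁶ / (4π×10⁻⁷) = 12.2 A.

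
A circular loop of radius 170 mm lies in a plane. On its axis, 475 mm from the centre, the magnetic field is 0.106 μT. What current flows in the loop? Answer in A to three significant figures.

On the axis of a loop, B = μ₀IR²/[2(R²+z²)^(3/2)], so I = 2B(R²+z²)^(3/2)/(μ₀R²).
R² + z² = 0.0289 + 0.2256 = 0.2545 m²; raised to 3/2 gives 0.128 m³.
I = 2 × 1.06×10⁻⁷ × 0.128 / (1.26×10⁻⁶ × 0.0289) = 0.750 A.

I ≈ 0.750 A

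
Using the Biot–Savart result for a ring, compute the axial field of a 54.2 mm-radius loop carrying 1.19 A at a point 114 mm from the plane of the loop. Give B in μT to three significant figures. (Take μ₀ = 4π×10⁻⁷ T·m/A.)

B ≈ 1.09 μT

On the axis of a circular loop, B = μ₀IR² / [2(R²+z²)^(3/2)].
R² + z² = (0.0542)² + (0.114)² = 0.01593 m², and (R²+z²)^(3/2) = 2.01×10⁻³ m³.
B = (4π×10⁻⁷ × 1.19 × 0.002938) / (2 × 2.01×10⁻³) = 1.09×10⁻⁶ T.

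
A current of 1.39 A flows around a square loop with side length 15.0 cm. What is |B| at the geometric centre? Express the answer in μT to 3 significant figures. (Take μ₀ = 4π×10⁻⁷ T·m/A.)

Each side is a finite straight segment at perpendicular distance d = a/(2 tan(π/4)) = 0.075 m from the centre, with end-angles ±π/4.
One side contributes B₁ = (μ₀I/4πd)·2 sin(π/4) = 2.62×10⁻⁶ T.
All 4 sides add in the same direction: B = 4 × 2.62×10⁻⁶ = 1.05×10⁻⁵ T.

B ≈ 10.5 μT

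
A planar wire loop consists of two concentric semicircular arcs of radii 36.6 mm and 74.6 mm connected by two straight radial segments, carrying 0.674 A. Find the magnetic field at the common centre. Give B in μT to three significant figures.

The radial connectors point toward the centre, so dl × r̂ = 0 and they contribute nothing.
Each semicircle gives μ₀I/(4R): inner arc 5.79×10⁻⁶ T, outer arc 2.84×10⁻⁶ T.
The two arcs carry current in opposite angular senses, so their fields oppose: B = |5.79×10⁻⁶ − 2.84×10⁻⁶| = 2.95×10⁻⁶ T.

B ≈ 2.95 μT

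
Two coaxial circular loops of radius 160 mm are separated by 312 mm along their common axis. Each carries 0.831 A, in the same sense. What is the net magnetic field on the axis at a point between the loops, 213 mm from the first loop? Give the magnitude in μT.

Each loop contributes B = μ₀IR²/[2(R²+z²)^(3/2)] on the axis, with z measured from that loop.
Loop 1 (z = 0.213 m): B₁ = 7.07×10⁻⁷ T. Loop 2 (z = 0.099 m): B₂ = 2.01×10⁻⁶ T.
The fields add: B = B₁ + B₂ = 2.71×10⁻⁶ T.

B ≈ 2.71 μT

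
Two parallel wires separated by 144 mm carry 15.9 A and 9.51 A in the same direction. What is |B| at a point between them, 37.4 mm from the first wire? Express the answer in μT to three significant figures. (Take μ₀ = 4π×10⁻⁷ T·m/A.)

B ≈ 67.2 μT

Each long wire gives B = μ₀I/(2πd). Distances are d₁ = 0.0374 m and d₂ = 0.1066 m.
B₁ = 8.50×10⁻⁵ T, B₂ = 1.78×10⁻⁵ T.
Between parallel currents the two contributions point in opposite directions, so they subtract. B = |B₁ − B₂| = |8.50×10⁻⁵ − 1.78×10⁻⁵| = 6.72×10⁻⁵ T.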